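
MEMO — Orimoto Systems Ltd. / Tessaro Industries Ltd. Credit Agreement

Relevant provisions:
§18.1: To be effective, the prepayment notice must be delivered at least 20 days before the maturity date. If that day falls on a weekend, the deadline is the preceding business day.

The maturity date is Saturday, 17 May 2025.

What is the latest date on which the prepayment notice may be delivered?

Counting back 20 calendar days from 17 May 2025 gives 27 April 2025. That is a Sunday, so the deadline moves back to Friday, 25 April 2025.

25 April 2025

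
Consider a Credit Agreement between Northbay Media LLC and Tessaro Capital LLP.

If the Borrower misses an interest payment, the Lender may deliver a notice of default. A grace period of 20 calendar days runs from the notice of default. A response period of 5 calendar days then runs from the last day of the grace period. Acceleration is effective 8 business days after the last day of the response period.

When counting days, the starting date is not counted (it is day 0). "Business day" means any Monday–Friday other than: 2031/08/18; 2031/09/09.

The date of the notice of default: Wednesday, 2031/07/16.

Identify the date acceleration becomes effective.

Adding 20 calendar days to 2031/07/16 gives 2031/08/05, which is the last day of the grace period.
Adding 5 calendar days to 2031/08/05 gives 2031/08/10, which is the last day of the response period.
The date acceleration becomes effective: counting 8 business days from Sunday, 2031/08/10 (Aug 11, Aug 12, Aug 13, Aug 14, Aug 15, Aug 19, Aug 20, Aug 21, skipping weekends and the listed holiday on Aug 18) reaches Thursday, 2031/08/21.

2031/08/21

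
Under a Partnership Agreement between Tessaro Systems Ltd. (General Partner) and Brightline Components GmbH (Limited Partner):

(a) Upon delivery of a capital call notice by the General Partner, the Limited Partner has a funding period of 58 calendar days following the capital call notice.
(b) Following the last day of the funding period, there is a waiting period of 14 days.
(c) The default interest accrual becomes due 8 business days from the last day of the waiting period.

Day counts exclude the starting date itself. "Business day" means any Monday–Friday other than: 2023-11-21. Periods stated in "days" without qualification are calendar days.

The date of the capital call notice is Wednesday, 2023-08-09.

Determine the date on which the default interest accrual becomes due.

The last day of the funding period: 58 calendar days after 2023-08-09 is 2023-10-06.
The last day of the waiting period: 14 calendar days after 2023-10-06 is 2023-10-20.
The date on which the default interest accrual becomes due: 8 business days after Friday, 2023-10-20, skipping weekends — Oct 23, Oct 24, Oct 25, Oct 26, Oct 27, Oct 30, Oct 31, Nov 1 — lands on Wednesday, 2023-11-01.

2023-11-01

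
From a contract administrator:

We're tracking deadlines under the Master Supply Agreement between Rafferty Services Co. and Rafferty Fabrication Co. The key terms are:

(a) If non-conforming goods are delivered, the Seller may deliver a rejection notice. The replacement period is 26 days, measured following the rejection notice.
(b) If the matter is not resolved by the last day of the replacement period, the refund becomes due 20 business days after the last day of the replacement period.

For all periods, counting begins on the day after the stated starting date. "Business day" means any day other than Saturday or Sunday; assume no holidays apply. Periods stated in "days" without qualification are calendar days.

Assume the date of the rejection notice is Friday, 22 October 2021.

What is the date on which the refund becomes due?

Adding 26 calendar days to 22 October 2021 gives 17 November 2021, which is the last day of the replacement period.
The date on which the refund becomes due: counting 20 business days from Wednesday, 17 November 2021 (Nov 18, Nov 19, Nov 22, Nov 23, …, Dec 13, Dec 14, Dec 15, skipping weekends) reaches Wednesday, 15 December 2021.

15 December 2021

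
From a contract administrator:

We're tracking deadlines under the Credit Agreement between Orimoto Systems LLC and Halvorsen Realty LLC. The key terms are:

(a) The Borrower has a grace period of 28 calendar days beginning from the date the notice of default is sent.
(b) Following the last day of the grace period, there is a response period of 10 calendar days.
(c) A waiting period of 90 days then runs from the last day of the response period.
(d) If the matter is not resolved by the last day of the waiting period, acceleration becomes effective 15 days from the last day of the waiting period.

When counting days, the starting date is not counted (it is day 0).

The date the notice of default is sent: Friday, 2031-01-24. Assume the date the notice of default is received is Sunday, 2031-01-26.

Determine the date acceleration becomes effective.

The last day of the grace period: 28 calendar days after 2031-01-24 is 2031-02-21.
The last day of the response period: 10 calendar days after 2031-02-21 is 2031-03-03.
The last day of the waiting period: 90 calendar days after 2031-03-03 is 2031-06-01.
The date acceleration becomes effective: 15 calendar days after 2031-06-01 is 2031-06-16.

2031-06-16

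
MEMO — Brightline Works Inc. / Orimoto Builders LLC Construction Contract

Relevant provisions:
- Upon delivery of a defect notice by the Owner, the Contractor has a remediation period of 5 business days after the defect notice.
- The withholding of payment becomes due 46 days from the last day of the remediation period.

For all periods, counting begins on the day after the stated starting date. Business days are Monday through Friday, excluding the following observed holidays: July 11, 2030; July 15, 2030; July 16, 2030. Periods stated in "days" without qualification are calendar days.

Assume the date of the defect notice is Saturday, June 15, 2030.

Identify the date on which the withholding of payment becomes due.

August 6, 2030

The last day of the remediation period: counting 5 business days from Saturday, June 15, 2030 (Jun 17, Jun 18, Jun 19, Jun 20, Jun 21, skipping weekends) reaches Friday, June 21, 2030.
The date on which the withholding of payment becomes due: June 21, 2030 + 46 days = August 6, 2030.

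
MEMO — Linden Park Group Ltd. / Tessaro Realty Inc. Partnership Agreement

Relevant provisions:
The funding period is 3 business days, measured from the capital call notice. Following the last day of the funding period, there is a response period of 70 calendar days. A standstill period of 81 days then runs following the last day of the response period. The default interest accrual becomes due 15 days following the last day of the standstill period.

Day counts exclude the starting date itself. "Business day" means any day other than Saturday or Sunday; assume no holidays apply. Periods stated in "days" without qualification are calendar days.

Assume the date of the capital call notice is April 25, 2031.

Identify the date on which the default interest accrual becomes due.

October 13, 2031

The last day of the funding period: counting 3 business days from Friday, April 25, 2031 (Apr 28, Apr 29, Apr 30, skipping weekends) reaches Wednesday, April 30, 2031.
The last day of the response period: April 30, 2031 + 70 days = July 9, 2031.
Adding 81 calendar days to July 9, 2031 gives September 28, 2031, which is the last day of the standstill period.
The date on which the default interest accrual becomes due: 15 calendar days after September 28, 2031 is October 13, 2031.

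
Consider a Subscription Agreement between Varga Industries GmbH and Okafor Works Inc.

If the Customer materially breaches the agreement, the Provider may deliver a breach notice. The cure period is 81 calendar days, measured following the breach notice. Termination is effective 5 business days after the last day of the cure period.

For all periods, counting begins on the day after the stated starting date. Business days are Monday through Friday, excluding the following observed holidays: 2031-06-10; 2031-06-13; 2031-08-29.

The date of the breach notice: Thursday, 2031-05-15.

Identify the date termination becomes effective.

2031-08-11

The last day of the cure period: 2031-05-15 + 81 days = 2031-08-04.
The date termination becomes effective: 5 business days after Monday, 2031-08-04, skipping weekends — Aug 5, Aug 6, Aug 7, Aug 8, Aug 11 — lands on Monday, 2031-08-11.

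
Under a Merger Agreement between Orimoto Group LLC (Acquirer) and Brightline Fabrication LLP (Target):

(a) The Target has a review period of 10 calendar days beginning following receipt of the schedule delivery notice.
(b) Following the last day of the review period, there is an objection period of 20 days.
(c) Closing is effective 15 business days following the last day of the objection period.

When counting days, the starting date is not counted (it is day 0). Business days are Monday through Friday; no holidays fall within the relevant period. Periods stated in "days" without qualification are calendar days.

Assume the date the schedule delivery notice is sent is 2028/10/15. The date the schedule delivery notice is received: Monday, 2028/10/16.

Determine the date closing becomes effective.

2028/12/06

The last day of the review period: 10 calendar days after 2028/10/16 is 2028/10/26.
The last day of the objection period: 2028/10/26 + 20 days = 2028/11/15.
From Wednesday, 2028/11/15, 15 business days (Nov 16, Nov 17, Nov 20, Nov 21, …, Dec 4, Dec 5, Dec 6, skipping weekends) brings us to Wednesday, 2028/12/06, which is the date closing becomes effective.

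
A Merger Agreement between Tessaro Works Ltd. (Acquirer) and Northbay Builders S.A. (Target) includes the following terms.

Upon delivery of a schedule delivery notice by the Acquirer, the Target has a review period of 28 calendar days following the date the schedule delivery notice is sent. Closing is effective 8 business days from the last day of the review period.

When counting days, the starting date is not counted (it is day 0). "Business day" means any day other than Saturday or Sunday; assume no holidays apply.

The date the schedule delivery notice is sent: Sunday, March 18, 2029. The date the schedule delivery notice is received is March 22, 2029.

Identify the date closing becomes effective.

April 25, 2029

The last day of the review period: 28 calendar days after March 18, 2029 is April 15, 2029.
The date closing becomes effective: 8 business days after Sunday, April 15, 2029, skipping weekends — Apr 16, Apr 17, Apr 18, Apr 19, Apr 20, Apr 23, Apr 24, Apr 25 — lands on Wednesday, April 25, 2029.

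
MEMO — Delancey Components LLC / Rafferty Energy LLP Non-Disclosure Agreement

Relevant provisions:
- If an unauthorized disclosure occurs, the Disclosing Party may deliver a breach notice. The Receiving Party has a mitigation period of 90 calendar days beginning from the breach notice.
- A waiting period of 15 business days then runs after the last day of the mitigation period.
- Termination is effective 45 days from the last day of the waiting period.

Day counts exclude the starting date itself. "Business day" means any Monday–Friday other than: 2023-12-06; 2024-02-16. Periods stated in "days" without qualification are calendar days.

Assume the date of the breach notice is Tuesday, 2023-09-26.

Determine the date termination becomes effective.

2024-02-29

Adding 90 calendar days to 2023-09-26 gives 2023-12-25, which is the last day of the mitigation period.
The last day of the waiting period: counting 15 business days from Monday, 2023-12-25 (Dec 26, Dec 27, Dec 28, Dec 29, …, Jan 11, Jan 12, Jan 15, skipping weekends) reaches Monday, 2024-01-15.
The date termination becomes effective: 45 calendar days after 2024-01-15 is 2024-02-29.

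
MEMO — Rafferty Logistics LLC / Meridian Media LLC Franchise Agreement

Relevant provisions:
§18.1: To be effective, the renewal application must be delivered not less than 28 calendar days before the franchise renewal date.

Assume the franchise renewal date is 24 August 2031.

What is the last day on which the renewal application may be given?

Counting back 28 calendar days from 24 August 2031 gives 27 July 2031.

27 July 2031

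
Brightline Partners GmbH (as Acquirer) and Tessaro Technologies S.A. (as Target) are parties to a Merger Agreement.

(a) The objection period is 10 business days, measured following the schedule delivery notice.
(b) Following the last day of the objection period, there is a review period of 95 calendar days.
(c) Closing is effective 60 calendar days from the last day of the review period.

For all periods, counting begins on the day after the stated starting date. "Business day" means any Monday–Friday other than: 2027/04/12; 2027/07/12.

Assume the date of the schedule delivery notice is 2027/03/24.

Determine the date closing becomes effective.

2027/09/09

The last day of the objection period: 10 business days after Wednesday, 2027/03/24, skipping weekends — Mar 25, Mar 26, Mar 29, Mar 30, Mar 31, Apr 1, Apr 2, Apr 5, Apr 6, Apr 7 — lands on Wednesday, 2027/04/07.
The last day of the review period: 2027/04/07 + 95 days = 2027/07/11.
Adding 60 calendar days to 2027/07/11 gives 2027/09/09, which is the date closing becomes effective.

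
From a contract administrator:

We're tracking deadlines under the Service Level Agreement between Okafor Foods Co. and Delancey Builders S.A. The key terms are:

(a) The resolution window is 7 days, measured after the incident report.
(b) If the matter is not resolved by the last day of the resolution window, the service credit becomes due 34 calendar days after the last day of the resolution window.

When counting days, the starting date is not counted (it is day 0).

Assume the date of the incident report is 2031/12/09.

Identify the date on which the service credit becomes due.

2032/01/19

The last day of the resolution window: 7 calendar days after 2031/12/09 is 2031/12/16.
The date on which the service credit becomes due: 34 calendar days after 2031/12/16 is 2032/01/19.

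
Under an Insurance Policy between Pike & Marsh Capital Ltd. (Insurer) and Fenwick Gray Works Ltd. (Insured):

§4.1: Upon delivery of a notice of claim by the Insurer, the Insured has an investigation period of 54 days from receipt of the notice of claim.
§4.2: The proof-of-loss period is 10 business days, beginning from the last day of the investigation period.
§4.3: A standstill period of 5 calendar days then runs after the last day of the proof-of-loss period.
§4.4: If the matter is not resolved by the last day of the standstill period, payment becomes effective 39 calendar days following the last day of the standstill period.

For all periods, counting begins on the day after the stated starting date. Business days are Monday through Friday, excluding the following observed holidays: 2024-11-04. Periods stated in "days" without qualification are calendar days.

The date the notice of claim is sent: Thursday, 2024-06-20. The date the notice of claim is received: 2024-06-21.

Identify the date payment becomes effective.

2024-10-11

The last day of the investigation period: 54 calendar days after 2024-06-21 is 2024-08-14.
The last day of the proof-of-loss period: 10 business days after Wednesday, 2024-08-14, skipping weekends — Aug 15, Aug 16, Aug 19, Aug 20, Aug 21, Aug 22, Aug 23, Aug 26, Aug 27, Aug 28 — lands on Wednesday, 2024-08-28.
The last day of the standstill period: 2024-08-28 + 5 days = 2024-09-02.
The date payment becomes effective: 39 calendar days after 2024-09-02 is 2024-10-11.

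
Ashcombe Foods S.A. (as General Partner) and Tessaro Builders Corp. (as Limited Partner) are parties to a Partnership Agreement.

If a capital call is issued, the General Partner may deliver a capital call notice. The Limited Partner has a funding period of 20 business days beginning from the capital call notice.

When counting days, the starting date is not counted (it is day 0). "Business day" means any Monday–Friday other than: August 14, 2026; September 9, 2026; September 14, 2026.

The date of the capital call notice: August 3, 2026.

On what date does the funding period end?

September 1, 2026

From Monday, August 3, 2026, 20 business days (Aug 4, Aug 5, Aug 6, Aug 7, …, Aug 28, Aug 31, Sep 1, skipping weekends and the listed holiday on Aug 14) brings us to Tuesday, September 1, 2026, which is the last day of the funding period.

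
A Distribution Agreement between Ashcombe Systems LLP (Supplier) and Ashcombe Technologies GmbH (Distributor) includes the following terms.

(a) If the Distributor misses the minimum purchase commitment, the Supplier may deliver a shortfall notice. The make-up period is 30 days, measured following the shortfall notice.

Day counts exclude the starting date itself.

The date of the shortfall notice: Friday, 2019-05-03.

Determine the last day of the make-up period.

Adding 30 calendar days to 2019-05-03 gives 2019-06-02, which is the last day of the make-up period.

2019-06-02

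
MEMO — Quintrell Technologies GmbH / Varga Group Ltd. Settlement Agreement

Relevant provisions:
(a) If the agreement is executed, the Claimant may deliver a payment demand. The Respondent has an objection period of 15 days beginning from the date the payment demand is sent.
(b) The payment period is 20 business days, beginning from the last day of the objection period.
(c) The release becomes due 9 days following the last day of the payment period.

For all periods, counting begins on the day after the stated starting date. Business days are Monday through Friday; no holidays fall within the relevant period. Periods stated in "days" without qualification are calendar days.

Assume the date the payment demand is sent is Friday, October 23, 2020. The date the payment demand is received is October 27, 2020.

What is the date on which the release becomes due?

December 13, 2020

Adding 15 calendar days to October 23, 2020 gives November 7, 2020, which is the last day of the objection period.
From Saturday, November 7, 2020, 20 business days (Nov 9, Nov 10, Nov 11, Nov 12, …, Dec 2, Dec 3, Dec 4, skipping weekends) brings us to Friday, December 4, 2020, which is the last day of the payment period.
Adding 9 calendar days to December 4, 2020 gives December 13, 2020, which is the date on which the release becomes due.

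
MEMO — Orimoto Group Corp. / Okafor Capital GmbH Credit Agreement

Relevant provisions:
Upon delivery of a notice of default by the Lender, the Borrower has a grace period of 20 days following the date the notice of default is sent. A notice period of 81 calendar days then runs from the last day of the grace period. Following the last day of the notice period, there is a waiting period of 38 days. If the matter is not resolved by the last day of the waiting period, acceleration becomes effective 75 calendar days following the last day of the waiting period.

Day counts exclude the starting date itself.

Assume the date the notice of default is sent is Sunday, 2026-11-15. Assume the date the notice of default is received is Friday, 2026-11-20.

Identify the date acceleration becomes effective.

Adding 20 calendar days to 2026-11-15 gives 2026-12-05, which is the last day of the grace period.
The last day of the notice period: 81 calendar days after 2026-12-05 is 2027-02-24.
The last day of the waiting period: 2027-02-24 + 38 days = 2027-04-03.
The date acceleration becomes effective: 2027-04-03 + 75 days = 2027-06-17.

2027-06-17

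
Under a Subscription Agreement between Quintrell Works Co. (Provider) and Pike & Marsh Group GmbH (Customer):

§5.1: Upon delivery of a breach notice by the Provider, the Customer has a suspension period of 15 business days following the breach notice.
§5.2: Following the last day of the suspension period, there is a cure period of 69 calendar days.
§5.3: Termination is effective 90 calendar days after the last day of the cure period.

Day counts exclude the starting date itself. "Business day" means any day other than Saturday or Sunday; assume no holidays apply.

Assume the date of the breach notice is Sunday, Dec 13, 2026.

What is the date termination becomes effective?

Jun 9, 2027

The last day of the suspension period: counting 15 business days from Sunday, Dec 13, 2026 (Dec 14, Dec 15, Dec 16, Dec 17, …, Dec 30, Dec 31, Jan 1, skipping weekends) reaches Friday, Jan 1, 2027.
The last day of the cure period: Jan 1, 2027 + 69 days = Mar 11, 2027.
Adding 90 calendar days to Mar 11, 2027 gives Jun 9, 2027, which is the date termination becomes effective.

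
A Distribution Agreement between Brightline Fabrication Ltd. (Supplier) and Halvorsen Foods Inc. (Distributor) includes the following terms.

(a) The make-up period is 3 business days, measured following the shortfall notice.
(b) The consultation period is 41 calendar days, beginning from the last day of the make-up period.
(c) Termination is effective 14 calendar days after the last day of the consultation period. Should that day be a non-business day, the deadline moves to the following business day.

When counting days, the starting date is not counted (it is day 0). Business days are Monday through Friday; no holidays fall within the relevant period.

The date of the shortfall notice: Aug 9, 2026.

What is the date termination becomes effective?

From Sunday, Aug 9, 2026, 3 business days (Aug 10, Aug 11, Aug 12, skipping weekends) brings us to Wednesday, Aug 12, 2026, which is the last day of the make-up period.
Adding 41 calendar days to Aug 12, 2026 gives Sep 22, 2026, which is the last day of the consultation period.
The date termination becomes effective: 14 calendar days after Sep 22, 2026 is Oct 6, 2026. Oct 6, 2026 is a Tuesday, so no roll-forward applies.

Oct 6, 2026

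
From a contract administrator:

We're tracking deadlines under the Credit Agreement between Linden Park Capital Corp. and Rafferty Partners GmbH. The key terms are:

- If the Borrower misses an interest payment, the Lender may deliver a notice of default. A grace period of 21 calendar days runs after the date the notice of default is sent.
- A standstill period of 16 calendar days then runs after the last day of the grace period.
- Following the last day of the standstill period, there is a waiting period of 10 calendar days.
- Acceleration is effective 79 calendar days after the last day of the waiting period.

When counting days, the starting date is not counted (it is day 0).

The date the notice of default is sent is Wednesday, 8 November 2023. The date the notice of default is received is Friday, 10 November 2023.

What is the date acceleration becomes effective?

Adding 21 calendar days to 8 November 2023 gives 29 November 2023, which is the last day of the grace period.
The last day of the standstill period: 16 calendar days after 29 November 2023 is 15 December 2023.
The last day of the waiting period: 10 calendar days after 15 December 2023 is 25 December 2023.
The date acceleration becomes effective: 25 December 2023 + 79 days = 13 March 2024.

13 March 2024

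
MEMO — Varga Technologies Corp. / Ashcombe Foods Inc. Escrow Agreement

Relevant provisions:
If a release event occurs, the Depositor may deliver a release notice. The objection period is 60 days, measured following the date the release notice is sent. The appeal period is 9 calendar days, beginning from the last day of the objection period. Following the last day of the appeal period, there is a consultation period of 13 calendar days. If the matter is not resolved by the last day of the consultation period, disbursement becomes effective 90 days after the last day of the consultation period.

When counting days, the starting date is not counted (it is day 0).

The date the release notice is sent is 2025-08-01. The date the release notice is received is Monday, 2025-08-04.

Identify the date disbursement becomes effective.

Adding 60 calendar days to 2025-08-01 gives 2025-09-30, which is the last day of the objection period.
Adding 9 calendar days to 2025-09-30 gives 2025-10-09, which is the last day of the appeal period.
Adding 13 calendar days to 2025-10-09 gives 2025-10-22, which is the last day of the consultation period.
Adding 90 calendar days to 2025-10-22 gives 2026-01-20, which is the date disbursement becomes effective.

2026-01-20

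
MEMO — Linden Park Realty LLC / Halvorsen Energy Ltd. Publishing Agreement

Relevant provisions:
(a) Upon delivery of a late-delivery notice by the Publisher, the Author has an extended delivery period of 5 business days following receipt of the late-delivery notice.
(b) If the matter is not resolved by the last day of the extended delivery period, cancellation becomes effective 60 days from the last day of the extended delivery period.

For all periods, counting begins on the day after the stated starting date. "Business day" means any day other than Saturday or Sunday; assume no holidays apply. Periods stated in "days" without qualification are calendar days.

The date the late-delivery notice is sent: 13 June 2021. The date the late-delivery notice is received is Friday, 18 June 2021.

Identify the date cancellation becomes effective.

24 August 2021

From Friday, 18 June 2021, 5 business days (Jun 21, Jun 22, Jun 23, Jun 24, Jun 25, skipping weekends) brings us to Friday, 25 June 2021, which is the last day of the extended delivery period.
The date cancellation becomes effective: 60 calendar days after 25 June 2021 is 24 August 2021.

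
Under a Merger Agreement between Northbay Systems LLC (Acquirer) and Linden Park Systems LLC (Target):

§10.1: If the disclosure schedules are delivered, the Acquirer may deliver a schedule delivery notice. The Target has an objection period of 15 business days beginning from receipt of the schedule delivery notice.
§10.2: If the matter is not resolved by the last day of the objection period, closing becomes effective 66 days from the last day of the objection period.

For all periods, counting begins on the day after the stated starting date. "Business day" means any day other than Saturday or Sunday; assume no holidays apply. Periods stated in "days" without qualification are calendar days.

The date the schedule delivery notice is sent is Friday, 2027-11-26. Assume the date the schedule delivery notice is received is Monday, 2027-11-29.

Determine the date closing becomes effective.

2028-02-24

The last day of the objection period: counting 15 business days from Monday, 2027-11-29 (Nov 30, Dec 1, Dec 2, Dec 3, …, Dec 16, Dec 17, Dec 20, skipping weekends) reaches Monday, 2027-12-20.
The date closing becomes effective: 2027-12-20 + 66 days = 2028-02-24.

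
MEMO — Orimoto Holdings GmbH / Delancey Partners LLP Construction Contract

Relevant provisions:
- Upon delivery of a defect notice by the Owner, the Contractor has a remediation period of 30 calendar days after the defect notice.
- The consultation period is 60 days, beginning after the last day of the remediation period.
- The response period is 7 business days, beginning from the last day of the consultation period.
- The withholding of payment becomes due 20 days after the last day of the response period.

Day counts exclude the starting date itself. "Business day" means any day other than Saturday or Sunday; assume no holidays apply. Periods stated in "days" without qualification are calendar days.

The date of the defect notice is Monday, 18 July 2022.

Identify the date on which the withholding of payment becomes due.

The last day of the remediation period: 30 calendar days after 18 July 2022 is 17 August 2022.
The last day of the consultation period: 60 calendar days after 17 August 2022 is 16 October 2022.
The last day of the response period: counting 7 business days from Sunday, 16 October 2022 (Oct 17, Oct 18, Oct 19, Oct 20, Oct 21, Oct 24, Oct 25, skipping weekends) reaches Tuesday, 25 October 2022.
The date on which the withholding of payment becomes due: 25 October 2022 + 20 days = 14 November 2022.

14 November 2022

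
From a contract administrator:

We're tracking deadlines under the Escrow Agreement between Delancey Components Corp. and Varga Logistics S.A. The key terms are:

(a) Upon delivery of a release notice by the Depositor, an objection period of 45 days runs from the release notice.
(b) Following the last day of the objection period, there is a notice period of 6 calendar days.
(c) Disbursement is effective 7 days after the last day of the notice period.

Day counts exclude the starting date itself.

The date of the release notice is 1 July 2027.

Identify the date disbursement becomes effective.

28 August 2027

The last day of the objection period: 45 calendar days after 1 July 2027 is 15 August 2027.
The last day of the notice period: 15 August 2027 + 6 days = 21 August 2027.
The date disbursement becomes effective: 7 calendar days after 21 August 2027 is 28 August 2027.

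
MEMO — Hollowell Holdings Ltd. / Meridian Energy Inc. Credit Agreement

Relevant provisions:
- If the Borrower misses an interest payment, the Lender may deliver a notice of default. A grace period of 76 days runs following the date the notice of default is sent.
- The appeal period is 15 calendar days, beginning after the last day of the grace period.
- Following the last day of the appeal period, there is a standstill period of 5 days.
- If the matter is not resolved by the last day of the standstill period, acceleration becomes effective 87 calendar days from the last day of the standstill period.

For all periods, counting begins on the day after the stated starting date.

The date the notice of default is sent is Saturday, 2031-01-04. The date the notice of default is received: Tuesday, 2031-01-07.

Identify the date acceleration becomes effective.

Adding 76 calendar days to 2031-01-04 gives 2031-03-21, which is the last day of the grace period.
The last day of the appeal period: 15 calendar days after 2031-03-21 is 2031-04-05.
Adding 5 calendar days to 2031-04-05 gives 2031-04-10, which is the last day of the standstill period.
Adding 87 calendar days to 2031-04-10 gives 2031-07-06, which is the date acceleration becomes effective.

2031-07-06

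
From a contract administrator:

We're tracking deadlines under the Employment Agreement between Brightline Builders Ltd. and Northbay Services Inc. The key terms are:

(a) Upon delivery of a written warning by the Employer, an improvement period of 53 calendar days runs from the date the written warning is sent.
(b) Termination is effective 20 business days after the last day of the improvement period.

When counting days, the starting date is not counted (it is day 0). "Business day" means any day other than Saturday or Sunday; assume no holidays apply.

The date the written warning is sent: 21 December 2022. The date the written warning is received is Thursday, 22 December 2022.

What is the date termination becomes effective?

10 March 2023

The last day of the improvement period: 53 calendar days after 21 December 2022 is 12 February 2023.
The date termination becomes effective: 20 business days after Sunday, 12 February 2023, skipping weekends — Feb 13, Feb 14, Feb 15, Feb 16, …, Mar 8, Mar 9, Mar 10 — lands on Friday, 10 March 2023.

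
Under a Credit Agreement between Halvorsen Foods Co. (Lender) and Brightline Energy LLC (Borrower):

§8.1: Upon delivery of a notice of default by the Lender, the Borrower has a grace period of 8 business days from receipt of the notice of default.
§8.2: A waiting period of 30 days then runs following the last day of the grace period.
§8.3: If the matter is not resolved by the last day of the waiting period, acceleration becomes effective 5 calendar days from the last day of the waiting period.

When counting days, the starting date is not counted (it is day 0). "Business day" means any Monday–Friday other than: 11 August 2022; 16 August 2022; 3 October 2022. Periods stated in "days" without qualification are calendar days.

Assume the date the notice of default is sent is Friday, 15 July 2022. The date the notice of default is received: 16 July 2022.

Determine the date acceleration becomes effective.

31 August 2022

The last day of the grace period: 8 business days after Saturday, 16 July 2022, skipping weekends — Jul 18, Jul 19, Jul 20, Jul 21, Jul 22, Jul 25, Jul 26, Jul 27 — lands on Wednesday, 27 July 2022.
The last day of the waiting period: 27 July 2022 + 30 days = 26 August 2022.
The date acceleration becomes effective: 5 calendar days after 26 August 2022 is 31 August 2022.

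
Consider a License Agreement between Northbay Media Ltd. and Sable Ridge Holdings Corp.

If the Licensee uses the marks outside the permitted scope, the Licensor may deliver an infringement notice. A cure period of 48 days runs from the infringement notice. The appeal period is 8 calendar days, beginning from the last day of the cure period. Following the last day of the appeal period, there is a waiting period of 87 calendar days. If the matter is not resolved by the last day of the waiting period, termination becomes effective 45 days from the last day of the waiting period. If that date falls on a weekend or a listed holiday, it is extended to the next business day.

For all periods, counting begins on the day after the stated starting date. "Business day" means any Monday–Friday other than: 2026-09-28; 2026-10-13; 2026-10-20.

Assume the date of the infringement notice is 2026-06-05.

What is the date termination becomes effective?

2026-12-10

Adding 48 calendar days to 2026-06-05 gives 2026-07-23, which is the last day of the cure period.
The last day of the appeal period: 8 calendar days after 2026-07-23 is 2026-07-31.
Adding 87 calendar days to 2026-07-31 gives 2026-10-26, which is the last day of the waiting period.
The date termination becomes effective: 2026-10-26 + 45 days = 2026-12-10. 2026-12-10 is a Thursday and is not a listed holiday, so no roll-forward applies.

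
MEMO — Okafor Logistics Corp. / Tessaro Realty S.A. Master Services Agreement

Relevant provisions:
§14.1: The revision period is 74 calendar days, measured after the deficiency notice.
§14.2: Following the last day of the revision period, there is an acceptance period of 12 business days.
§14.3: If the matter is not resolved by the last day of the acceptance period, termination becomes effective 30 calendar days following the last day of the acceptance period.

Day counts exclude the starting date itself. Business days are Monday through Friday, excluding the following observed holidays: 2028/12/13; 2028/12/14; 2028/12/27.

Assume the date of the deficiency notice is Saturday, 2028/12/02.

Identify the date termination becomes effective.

2029/04/01

The last day of the revision period: 2028/12/02 + 74 days = 2029/02/14.
The last day of the acceptance period: 12 business days after Wednesday, 2029/02/14, skipping weekends — Feb 15, Feb 16, Feb 19, Feb 20, …, Feb 28, Mar 1, Mar 2 — lands on Friday, 2029/03/02.
Adding 30 calendar days to 2029/03/02 gives 2029/04/01, which is the date termination becomes effective.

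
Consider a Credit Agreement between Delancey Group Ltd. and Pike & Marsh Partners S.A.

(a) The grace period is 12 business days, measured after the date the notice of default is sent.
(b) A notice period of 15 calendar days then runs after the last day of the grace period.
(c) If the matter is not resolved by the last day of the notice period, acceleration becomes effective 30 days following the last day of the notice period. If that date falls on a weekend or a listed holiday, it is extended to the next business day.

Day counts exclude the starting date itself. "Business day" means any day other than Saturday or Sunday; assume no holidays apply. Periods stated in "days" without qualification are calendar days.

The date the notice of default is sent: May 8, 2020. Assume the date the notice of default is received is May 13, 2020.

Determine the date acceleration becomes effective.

From Friday, May 8, 2020, 12 business days (May 11, May 12, May 13, May 14, …, May 22, May 25, May 26, skipping weekends) brings us to Tuesday, May 26, 2020, which is the last day of the grace period.
Adding 15 calendar days to May 26, 2020 gives Jun 10, 2020, which is the last day of the notice period.
The date acceleration becomes effective: 30 calendar days after Jun 10, 2020 is Jul 10, 2020. Jul 10, 2020 is a Friday, so no roll-forward applies.

Jul 10, 2020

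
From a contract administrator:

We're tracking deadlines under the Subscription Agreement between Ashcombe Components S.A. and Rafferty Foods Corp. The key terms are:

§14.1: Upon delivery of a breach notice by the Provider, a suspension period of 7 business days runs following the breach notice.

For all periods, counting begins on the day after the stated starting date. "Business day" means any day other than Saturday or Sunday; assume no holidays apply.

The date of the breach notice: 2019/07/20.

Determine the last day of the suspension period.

2019/07/30

From Saturday, 2019/07/20, 7 business days (Jul 22, Jul 23, Jul 24, Jul 25, Jul 26, Jul 29, Jul 30, skipping weekends) brings us to Tuesday, 2019/07/30, which is the last day of the suspension period.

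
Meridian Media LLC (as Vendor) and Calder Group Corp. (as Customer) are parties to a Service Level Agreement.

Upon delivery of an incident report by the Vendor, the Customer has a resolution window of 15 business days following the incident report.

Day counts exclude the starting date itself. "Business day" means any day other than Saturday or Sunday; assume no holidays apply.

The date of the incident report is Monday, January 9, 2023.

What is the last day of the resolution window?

January 30, 2023

The last day of the resolution window: counting 15 business days from Monday, January 9, 2023 (Jan 10, Jan 11, Jan 12, Jan 13, …, Jan 26, Jan 27, Jan 30, skipping weekends) reaches Monday, January 30, 2023.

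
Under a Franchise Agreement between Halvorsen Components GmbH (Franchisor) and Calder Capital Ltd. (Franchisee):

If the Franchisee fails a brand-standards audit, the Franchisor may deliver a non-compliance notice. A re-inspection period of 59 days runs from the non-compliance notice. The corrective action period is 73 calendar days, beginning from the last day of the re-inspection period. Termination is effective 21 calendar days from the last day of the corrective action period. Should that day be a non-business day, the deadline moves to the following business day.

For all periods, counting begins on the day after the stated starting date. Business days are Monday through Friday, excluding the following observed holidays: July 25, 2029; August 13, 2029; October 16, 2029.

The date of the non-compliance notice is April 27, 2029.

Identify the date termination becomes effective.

The last day of the re-inspection period: April 27, 2029 + 59 days = June 25, 2029.
Adding 73 calendar days to June 25, 2029 gives September 6, 2029, which is the last day of the corrective action period.
The date termination becomes effective: September 6, 2029 + 21 days = September 27, 2029. September 27, 2029 is a Thursday and is not a listed holiday, so no roll-forward applies.

September 27, 2029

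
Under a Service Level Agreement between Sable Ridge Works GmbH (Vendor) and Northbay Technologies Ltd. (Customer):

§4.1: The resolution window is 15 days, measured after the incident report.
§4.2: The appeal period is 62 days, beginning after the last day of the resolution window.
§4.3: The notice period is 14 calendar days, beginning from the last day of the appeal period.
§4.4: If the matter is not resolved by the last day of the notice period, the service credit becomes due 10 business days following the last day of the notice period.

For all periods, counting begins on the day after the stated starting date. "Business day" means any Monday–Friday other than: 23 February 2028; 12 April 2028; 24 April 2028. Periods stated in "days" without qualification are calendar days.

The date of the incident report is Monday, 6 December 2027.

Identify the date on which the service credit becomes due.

The last day of the resolution window: 6 December 2027 + 15 days = 21 December 2027.
The last day of the appeal period: 62 calendar days after 21 December 2027 is 21 February 2028.
Adding 14 calendar days to 21 February 2028 gives 6 March 2028, which is the last day of the notice period.
The date on which the service credit becomes due: counting 10 business days from Monday, 6 March 2028 (Mar 7, Mar 8, Mar 9, Mar 10, Mar 13, Mar 14, Mar 15, Mar 16, Mar 17, Mar 20, skipping weekends) reaches Monday, 20 March 2028.

20 March 2028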